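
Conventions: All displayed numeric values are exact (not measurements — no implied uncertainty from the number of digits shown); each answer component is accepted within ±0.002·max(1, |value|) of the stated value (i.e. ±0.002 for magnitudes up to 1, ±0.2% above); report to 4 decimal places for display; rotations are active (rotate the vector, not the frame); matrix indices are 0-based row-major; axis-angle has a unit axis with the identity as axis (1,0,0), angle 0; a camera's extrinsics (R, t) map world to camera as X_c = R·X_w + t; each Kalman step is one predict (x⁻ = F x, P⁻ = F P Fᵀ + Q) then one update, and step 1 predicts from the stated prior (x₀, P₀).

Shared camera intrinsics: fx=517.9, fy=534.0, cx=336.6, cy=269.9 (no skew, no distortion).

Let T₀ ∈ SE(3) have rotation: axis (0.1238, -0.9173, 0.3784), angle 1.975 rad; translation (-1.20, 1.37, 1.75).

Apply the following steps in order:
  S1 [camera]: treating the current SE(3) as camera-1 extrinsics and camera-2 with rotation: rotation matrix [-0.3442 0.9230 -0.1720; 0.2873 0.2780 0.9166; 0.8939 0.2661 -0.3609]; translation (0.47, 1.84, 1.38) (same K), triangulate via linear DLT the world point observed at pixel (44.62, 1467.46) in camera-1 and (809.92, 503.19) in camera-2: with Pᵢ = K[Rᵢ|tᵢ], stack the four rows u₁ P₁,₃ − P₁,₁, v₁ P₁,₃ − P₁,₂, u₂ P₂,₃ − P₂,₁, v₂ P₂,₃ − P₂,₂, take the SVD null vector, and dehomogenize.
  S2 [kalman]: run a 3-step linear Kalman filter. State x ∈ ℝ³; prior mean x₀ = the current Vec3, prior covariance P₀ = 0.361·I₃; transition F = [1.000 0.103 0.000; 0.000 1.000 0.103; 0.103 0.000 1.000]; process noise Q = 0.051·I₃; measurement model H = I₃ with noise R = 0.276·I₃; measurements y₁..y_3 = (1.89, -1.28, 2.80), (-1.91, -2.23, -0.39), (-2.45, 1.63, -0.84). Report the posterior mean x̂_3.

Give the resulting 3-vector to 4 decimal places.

after S1 (triangulate): (-0.0554, 1.3862, -1.3656)
after S2 (kf_track): (-1.1445, -0.1185, -0.0871)

result = (-1.1445, -0.1185, -0.0871)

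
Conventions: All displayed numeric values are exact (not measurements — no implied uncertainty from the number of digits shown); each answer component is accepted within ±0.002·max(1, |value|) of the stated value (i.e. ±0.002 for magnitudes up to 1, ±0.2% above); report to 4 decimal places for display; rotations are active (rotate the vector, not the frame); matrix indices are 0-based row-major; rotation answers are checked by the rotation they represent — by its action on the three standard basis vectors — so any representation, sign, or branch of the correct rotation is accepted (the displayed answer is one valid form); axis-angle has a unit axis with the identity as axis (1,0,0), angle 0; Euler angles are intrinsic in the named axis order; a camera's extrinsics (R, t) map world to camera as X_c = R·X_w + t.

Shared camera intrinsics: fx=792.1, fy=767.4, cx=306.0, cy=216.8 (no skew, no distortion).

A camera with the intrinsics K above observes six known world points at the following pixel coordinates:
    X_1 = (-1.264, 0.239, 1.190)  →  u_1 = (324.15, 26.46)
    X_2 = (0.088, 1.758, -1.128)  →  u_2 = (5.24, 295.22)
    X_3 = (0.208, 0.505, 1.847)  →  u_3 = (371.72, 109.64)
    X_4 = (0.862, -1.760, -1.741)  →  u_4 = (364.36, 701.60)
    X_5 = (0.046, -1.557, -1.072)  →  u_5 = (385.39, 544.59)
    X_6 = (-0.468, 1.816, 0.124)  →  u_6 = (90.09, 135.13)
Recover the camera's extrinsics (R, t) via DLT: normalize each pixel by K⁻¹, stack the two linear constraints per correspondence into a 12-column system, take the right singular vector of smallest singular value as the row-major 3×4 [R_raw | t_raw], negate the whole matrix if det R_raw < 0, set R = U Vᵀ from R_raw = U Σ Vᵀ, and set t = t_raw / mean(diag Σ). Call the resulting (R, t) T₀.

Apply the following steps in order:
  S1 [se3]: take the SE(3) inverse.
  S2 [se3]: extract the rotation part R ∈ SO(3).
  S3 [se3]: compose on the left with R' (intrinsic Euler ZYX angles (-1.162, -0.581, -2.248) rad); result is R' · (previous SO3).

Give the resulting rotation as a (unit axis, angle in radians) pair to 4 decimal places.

rotation (axis_angle) = ((0.9486, 0.0592, 0.3108), 1.7873)

source (pnp_recover): camera pose = R=[0.1716 -0.7899 0.5888; 0.6041 -0.3877 -0.6962; 0.7782 0.4752 0.4106], t=(-0.1800, 0.4400, 5.4000)
after S1 (invert_se3): R=[0.1716 0.6041 0.7782; -0.7899 -0.3877 0.4752; 0.5888 -0.6962 0.4106], t=(-4.4373, -2.5375, -1.8050)
after S2 (rot_of_se3): [0.1716 0.6041 0.7782; -0.7899 -0.3877 0.4752; 0.5888 -0.6962 0.4106]
after S3 (compose_so3): [0.8784 -0.2353 0.4159; 0.3717 -0.2106 -0.9042; 0.3003 0.9488 -0.0975]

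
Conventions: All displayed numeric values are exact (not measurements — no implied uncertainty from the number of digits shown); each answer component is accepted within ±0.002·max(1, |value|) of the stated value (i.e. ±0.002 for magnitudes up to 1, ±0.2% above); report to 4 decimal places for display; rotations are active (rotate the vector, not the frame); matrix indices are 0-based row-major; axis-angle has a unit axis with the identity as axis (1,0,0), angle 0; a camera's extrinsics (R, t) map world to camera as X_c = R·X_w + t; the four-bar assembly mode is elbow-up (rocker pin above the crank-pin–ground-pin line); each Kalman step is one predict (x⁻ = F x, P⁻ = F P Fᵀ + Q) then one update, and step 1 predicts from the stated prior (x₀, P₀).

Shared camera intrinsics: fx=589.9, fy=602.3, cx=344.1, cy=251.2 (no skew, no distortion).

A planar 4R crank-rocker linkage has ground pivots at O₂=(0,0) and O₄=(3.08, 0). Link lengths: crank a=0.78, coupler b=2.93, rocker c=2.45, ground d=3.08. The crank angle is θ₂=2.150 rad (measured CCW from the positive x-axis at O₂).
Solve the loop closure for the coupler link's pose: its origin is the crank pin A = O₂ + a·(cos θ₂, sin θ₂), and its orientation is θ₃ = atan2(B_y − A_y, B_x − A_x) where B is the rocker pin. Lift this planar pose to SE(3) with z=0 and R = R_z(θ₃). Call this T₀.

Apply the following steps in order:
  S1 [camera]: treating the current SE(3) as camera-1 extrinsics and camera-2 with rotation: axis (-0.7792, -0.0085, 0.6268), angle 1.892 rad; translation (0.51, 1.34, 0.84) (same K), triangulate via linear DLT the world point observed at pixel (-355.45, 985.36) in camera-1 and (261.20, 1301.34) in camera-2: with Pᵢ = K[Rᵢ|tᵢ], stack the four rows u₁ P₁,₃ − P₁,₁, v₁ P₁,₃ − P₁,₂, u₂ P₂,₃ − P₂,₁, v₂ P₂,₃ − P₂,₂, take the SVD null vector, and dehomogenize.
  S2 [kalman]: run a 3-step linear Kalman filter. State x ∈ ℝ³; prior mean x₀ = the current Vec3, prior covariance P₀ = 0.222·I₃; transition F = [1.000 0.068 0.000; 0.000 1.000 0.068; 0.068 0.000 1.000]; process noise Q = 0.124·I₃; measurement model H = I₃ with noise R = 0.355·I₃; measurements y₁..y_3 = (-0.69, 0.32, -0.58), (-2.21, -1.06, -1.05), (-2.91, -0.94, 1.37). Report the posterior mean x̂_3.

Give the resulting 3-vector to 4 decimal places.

source (fourbar_fk): coupler pose = R=[0.8445 -0.5355 0.0000; 0.5355 0.8445 0.0000; 0.0000 0.0000 1.0000], t=(-0.4269, 0.6528, 0.0000)
after S1 (triangulate): (-0.2029, 0.2409, 0.6133)
after S2 (kf_track): (-2.0004, -0.6386, 0.2424)

result = (-2.0004, -0.6386, 0.2424)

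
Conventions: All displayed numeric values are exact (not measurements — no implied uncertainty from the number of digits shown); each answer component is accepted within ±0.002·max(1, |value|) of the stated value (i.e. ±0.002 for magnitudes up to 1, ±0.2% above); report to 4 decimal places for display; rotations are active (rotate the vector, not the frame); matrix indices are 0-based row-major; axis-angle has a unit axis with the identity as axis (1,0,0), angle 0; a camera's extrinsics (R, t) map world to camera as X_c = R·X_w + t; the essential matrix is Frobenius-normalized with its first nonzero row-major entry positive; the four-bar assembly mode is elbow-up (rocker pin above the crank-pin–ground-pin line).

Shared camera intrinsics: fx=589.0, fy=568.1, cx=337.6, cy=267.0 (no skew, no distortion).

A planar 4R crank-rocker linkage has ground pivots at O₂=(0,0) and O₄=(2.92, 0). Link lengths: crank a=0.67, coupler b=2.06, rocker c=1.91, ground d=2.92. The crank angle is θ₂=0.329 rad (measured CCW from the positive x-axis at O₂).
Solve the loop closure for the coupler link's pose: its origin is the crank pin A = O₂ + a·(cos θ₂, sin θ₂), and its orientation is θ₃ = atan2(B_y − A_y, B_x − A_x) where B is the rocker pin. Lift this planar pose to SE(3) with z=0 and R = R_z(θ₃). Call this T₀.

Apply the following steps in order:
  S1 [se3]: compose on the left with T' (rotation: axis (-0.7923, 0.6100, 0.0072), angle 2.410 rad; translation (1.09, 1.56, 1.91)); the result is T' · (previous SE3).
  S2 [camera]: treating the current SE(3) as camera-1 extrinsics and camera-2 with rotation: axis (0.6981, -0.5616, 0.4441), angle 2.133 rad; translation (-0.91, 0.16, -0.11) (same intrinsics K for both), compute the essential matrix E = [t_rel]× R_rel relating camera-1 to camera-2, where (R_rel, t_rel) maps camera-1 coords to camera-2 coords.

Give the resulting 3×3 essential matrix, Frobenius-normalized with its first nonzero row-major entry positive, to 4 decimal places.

source (fourbar_fk): coupler pose = R=[0.6915 -0.7224 0.0000; 0.7224 0.6915 0.0000; 0.0000 0.0000 1.0000], t=(0.6341, 0.2165, 0.0000)
after S1 (compose_se3): R=[-0.3698 -0.8397 0.3976; -0.6482 0.5398 0.5371; -0.6656 -0.0591 -0.7439], t=(1.1290, 1.0080, 1.5323)
after S2 (essential): [0.2576 0.3467 -0.4717; 0.2737 -0.6028 -0.1955; 0.1928 0.0194 -0.2775]

matrix = [0.2576 0.3467 -0.4717; 0.2737 -0.6028 -0.1955; 0.1928 0.0194 -0.2775]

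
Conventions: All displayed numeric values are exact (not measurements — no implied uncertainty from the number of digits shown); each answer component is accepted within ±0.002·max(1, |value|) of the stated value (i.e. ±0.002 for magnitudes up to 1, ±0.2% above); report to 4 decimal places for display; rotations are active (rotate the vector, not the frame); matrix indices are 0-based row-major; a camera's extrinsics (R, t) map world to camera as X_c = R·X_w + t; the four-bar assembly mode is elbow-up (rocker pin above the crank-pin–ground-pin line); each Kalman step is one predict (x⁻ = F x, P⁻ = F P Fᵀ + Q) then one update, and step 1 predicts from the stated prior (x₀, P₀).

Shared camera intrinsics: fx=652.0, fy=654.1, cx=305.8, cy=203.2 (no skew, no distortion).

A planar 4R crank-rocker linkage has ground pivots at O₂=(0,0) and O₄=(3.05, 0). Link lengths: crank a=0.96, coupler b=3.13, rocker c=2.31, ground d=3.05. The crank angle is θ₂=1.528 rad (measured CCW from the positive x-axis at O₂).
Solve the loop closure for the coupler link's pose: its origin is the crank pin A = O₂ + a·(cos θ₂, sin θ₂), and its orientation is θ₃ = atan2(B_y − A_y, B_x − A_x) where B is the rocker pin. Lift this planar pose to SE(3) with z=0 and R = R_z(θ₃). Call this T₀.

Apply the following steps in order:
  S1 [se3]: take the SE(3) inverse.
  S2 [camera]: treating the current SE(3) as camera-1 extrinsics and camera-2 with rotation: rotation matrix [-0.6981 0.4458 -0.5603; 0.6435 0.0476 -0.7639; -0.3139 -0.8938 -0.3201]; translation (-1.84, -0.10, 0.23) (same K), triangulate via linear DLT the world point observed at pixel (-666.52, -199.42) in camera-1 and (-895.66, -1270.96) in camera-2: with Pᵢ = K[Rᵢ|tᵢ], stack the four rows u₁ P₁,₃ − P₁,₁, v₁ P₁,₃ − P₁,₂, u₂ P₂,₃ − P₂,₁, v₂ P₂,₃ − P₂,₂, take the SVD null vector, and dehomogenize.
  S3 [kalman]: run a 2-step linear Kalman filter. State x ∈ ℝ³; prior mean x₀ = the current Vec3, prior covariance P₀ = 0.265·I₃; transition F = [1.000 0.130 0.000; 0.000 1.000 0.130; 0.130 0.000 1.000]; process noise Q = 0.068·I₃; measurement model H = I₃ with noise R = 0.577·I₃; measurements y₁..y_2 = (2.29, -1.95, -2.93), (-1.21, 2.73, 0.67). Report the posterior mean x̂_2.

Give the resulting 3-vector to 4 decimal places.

source (fourbar_fk): coupler pose = R=[0.9032 -0.4293 0.0000; 0.4293 0.9032 0.0000; 0.0000 0.0000 1.0000], t=(0.0411, 0.9591, 0.0000)
after S1 (invert_se3): R=[0.9032 0.4293 0.0000; -0.4293 0.9032 0.0000; 0.0000 0.0000 1.0000], t=(-0.4488, -0.8486, 0.0000)
after S2 (triangulate): (-1.6592, -0.9194, 1.5705)
after S3 (kf_track): (-0.6244, 0.1045, 0.1850)

result = (-0.6244, 0.1045, 0.1850)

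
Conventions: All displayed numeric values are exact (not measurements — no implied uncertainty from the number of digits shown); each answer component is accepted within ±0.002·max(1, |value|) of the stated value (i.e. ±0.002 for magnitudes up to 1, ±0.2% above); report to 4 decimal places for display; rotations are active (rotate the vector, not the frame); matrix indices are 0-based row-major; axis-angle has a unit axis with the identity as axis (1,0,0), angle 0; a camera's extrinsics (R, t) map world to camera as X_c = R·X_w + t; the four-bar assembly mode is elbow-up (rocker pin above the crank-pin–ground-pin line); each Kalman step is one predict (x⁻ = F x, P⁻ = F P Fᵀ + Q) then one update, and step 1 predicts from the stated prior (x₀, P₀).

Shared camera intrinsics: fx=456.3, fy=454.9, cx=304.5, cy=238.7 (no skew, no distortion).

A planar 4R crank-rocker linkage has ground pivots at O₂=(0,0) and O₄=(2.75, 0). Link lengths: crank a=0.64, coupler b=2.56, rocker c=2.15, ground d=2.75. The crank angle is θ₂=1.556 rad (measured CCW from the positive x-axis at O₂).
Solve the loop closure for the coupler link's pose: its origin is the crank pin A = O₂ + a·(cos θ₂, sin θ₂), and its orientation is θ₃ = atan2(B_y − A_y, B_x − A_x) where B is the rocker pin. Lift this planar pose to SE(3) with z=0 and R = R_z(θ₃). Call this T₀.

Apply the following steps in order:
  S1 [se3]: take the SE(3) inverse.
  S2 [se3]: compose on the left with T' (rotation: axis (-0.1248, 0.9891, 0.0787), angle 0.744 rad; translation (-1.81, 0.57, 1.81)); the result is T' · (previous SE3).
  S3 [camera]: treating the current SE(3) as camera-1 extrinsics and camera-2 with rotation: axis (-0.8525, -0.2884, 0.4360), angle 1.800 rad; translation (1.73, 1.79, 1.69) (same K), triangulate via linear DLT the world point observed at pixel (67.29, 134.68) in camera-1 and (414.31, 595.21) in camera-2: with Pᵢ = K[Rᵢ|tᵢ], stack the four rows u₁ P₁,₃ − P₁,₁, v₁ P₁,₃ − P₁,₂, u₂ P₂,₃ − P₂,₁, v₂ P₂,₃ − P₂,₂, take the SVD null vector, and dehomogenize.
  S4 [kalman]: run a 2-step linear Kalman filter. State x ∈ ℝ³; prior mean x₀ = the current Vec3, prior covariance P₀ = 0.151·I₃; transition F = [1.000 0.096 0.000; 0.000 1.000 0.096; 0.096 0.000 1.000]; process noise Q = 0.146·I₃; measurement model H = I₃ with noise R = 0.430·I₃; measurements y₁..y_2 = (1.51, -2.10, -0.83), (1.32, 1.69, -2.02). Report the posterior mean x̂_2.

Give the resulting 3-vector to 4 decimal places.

source (fourbar_fk): coupler pose = R=[0.8317 -0.5552 0.0000; 0.5552 0.8317 0.0000; 0.0000 0.0000 1.0000], t=(0.0095, 0.6399, 0.0000)
after S1 (invert_se3): R=[0.8317 0.5552 0.0000; -0.5552 0.8317 0.0000; 0.0000 0.0000 1.0000], t=(-0.3632, -0.5270, 0.0000)
after S2 (compose_se3): R=[0.6631 0.3393 0.6673; -0.5348 0.8384 0.1051; -0.5238 -0.4265 0.7374], t=(-2.0334, 0.0385, 2.0879)
after S3 (triangulate): (-0.3742, -1.4727, 1.2064)
after S4 (kf_track): (0.6511, -0.2227, -0.5679)

result = (0.6511, -0.2227, -0.5679)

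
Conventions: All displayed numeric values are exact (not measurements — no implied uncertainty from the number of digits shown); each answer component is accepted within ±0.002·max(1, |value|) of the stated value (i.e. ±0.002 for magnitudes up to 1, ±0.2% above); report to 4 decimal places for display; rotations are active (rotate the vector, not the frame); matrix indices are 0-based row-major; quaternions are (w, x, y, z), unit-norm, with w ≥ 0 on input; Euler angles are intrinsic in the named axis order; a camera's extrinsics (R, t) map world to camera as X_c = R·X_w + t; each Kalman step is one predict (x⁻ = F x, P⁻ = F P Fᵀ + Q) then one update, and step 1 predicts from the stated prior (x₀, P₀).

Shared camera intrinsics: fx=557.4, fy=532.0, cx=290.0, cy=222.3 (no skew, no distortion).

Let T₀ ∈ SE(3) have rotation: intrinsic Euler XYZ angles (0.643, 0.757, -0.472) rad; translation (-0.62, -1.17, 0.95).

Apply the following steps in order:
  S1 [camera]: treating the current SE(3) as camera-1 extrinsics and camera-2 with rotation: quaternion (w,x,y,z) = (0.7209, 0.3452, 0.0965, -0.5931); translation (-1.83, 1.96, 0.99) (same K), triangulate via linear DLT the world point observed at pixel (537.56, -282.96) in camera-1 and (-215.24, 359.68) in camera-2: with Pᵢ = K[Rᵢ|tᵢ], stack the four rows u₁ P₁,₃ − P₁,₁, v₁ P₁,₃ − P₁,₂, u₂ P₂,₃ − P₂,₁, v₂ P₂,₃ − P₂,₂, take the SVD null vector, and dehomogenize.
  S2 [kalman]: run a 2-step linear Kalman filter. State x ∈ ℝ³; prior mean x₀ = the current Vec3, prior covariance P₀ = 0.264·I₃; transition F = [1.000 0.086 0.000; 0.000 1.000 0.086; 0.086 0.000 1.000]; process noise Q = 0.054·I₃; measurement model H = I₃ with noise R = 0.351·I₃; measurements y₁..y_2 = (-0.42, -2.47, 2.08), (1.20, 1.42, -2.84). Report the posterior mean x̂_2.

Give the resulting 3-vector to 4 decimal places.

after S1 (triangulate): (0.1700, 0.1366, 1.9759)
after S2 (kf_track): (0.2639, -0.0456, 0.1829)

result = (0.2639, -0.0456, 0.1829)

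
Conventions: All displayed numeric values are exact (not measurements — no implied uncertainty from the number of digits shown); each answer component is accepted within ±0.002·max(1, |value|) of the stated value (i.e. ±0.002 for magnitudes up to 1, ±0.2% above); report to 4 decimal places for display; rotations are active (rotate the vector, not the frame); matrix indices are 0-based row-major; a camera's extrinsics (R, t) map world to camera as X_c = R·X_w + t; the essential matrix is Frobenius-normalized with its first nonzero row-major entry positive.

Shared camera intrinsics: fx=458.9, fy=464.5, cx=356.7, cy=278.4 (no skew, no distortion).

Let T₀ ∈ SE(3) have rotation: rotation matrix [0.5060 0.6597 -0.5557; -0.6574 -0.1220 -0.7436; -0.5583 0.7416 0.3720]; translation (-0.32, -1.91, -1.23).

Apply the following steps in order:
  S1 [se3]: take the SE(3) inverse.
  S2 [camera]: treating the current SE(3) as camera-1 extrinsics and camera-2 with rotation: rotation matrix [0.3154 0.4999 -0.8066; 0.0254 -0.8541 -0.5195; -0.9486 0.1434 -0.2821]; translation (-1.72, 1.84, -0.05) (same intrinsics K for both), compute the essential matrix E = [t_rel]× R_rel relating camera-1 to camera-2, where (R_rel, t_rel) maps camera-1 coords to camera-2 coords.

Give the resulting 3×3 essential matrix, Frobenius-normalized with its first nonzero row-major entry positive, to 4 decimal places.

after S1 (invert_se3): R=[0.5060 -0.6574 -0.5583; 0.6597 -0.1220 0.7416; -0.5557 -0.7436 0.3720], t=(-1.7805, 0.8902, -1.1405)
after S2 (essential): [0.3141 0.5377 -0.1821; 0.1027 0.2630 -0.0451; 0.4250 -0.3660 -0.4275]

matrix = [0.3141 0.5377 -0.1821; 0.1027 0.2630 -0.0451; 0.4250 -0.3660 -0.4275]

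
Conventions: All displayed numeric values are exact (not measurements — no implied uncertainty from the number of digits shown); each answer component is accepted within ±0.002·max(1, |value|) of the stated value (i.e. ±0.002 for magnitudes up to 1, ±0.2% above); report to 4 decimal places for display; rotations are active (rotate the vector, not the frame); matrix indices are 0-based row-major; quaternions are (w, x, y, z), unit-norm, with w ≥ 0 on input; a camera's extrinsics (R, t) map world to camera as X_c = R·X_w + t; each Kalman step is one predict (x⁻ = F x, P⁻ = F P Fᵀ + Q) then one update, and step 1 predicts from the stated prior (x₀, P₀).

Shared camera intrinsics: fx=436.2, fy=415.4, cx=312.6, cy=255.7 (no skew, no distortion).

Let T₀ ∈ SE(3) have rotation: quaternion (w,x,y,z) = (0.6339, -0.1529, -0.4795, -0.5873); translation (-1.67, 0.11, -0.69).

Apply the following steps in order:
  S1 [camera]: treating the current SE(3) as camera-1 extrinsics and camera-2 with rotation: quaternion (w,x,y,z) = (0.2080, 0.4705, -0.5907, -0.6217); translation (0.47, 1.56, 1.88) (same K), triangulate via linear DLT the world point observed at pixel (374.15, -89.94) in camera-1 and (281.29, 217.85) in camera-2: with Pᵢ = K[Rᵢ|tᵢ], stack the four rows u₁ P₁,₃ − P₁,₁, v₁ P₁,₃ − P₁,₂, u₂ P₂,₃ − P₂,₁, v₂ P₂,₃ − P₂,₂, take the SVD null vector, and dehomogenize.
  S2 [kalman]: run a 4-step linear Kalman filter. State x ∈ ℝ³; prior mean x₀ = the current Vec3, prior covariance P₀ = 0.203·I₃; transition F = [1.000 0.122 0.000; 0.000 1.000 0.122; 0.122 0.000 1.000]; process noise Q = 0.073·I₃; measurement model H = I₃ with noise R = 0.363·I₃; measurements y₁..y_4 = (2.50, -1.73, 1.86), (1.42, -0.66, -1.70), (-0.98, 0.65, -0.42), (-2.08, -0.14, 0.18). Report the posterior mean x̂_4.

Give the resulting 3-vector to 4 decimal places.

result = (-0.3126, -0.0883, -0.1258)

after S1 (triangulate): (1.3660, 1.9339, -0.6149)
after S2 (kf_track): (-0.3126, -0.0883, -0.1258)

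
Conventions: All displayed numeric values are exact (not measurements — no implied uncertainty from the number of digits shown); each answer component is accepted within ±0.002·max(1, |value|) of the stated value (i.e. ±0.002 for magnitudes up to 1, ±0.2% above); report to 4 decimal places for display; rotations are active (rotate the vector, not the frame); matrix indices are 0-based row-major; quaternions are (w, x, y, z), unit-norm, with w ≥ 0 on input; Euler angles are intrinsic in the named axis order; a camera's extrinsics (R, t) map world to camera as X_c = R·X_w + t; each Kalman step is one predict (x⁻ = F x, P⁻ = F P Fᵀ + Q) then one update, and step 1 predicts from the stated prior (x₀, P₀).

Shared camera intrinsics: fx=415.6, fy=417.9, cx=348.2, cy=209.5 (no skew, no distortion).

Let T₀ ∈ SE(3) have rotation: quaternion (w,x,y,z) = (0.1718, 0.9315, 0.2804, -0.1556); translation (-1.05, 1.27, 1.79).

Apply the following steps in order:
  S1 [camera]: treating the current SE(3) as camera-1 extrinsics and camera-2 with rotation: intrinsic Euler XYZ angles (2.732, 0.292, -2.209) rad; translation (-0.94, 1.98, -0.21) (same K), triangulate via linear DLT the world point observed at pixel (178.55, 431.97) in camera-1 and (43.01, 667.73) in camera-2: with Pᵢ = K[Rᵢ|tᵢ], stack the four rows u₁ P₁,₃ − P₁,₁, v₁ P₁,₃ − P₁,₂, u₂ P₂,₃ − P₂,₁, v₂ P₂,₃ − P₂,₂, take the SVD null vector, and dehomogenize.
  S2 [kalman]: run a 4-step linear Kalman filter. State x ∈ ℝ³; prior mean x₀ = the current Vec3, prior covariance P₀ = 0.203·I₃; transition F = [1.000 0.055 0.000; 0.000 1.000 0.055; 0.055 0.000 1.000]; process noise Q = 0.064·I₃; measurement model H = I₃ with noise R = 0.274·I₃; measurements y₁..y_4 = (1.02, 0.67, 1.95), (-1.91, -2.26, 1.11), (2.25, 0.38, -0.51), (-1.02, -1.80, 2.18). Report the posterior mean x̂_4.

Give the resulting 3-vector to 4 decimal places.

result = (-0.1342, -0.8896, 0.8765)

after S1 (triangulate): (-0.7542, -0.3497, -1.8537)
after S2 (kf_track): (-0.1342, -0.8896, 0.8765)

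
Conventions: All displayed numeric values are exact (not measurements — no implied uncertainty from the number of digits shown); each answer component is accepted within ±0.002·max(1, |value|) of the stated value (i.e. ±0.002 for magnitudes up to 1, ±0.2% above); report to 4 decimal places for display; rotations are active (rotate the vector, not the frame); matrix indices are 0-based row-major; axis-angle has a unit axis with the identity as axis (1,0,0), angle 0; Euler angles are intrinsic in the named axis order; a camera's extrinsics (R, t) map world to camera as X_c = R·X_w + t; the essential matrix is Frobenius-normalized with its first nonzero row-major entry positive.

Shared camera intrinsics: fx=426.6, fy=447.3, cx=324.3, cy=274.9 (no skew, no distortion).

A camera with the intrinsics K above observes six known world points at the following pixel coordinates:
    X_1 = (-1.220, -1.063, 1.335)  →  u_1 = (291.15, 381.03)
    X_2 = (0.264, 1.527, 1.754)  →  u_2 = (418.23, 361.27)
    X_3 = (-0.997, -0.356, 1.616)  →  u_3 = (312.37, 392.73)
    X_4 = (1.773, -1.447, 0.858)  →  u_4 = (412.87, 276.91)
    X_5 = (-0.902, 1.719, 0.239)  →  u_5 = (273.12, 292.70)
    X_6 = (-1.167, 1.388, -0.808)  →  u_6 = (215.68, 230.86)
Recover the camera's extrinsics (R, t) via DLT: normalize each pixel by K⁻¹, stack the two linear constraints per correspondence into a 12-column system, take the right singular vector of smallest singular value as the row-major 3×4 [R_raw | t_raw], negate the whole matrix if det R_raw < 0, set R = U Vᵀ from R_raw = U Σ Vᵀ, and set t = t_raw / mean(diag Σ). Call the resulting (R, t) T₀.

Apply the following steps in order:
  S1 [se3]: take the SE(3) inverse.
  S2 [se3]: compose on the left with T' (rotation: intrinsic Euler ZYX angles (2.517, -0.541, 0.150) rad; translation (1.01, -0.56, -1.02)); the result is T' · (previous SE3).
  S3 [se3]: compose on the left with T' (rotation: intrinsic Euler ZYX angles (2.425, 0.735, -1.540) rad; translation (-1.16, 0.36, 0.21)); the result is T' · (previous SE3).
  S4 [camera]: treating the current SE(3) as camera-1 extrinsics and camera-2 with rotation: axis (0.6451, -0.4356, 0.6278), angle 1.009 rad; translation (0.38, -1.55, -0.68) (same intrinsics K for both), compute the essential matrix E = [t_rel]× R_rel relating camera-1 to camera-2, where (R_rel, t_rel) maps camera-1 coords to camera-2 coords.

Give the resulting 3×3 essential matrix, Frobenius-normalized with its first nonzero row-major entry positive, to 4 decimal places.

matrix = [0.4970 0.4057 0.2810; 0.1716 -0.2549 0.2649; 0.1297 -0.4750 0.3201]

source (pnp_recover): camera pose = R=[0.8689 0.0886 0.4869; -0.4676 -0.1754 0.8664; 0.1621 -0.9805 -0.1110], t=(-0.0800, -0.1301, 6.8203)
after S1 (invert_se3): R=[0.8689 -0.4676 0.1621; 0.0886 -0.1754 -0.9805; 0.4869 0.8664 -0.1110], t=(-1.0972, 6.6716, 0.9087)
after S2 (compose_se3): R=[-0.4062 0.8492 0.3374; 0.2746 -0.2387 0.9315; 0.8715 0.4710 -0.1362], t=(-1.2133, -6.9219, 0.0398)
after S3 (compose_se3): R=[-0.2253 -0.9074 0.3547; -0.9702 0.1758 -0.1665; 0.0887 -0.3817 -0.9200], t=(-3.8665, 2.9474, 6.1570)
after S4 (essential): [0.4970 0.4057 0.2810; 0.1716 -0.2549 0.2649; 0.1297 -0.4750 0.3201]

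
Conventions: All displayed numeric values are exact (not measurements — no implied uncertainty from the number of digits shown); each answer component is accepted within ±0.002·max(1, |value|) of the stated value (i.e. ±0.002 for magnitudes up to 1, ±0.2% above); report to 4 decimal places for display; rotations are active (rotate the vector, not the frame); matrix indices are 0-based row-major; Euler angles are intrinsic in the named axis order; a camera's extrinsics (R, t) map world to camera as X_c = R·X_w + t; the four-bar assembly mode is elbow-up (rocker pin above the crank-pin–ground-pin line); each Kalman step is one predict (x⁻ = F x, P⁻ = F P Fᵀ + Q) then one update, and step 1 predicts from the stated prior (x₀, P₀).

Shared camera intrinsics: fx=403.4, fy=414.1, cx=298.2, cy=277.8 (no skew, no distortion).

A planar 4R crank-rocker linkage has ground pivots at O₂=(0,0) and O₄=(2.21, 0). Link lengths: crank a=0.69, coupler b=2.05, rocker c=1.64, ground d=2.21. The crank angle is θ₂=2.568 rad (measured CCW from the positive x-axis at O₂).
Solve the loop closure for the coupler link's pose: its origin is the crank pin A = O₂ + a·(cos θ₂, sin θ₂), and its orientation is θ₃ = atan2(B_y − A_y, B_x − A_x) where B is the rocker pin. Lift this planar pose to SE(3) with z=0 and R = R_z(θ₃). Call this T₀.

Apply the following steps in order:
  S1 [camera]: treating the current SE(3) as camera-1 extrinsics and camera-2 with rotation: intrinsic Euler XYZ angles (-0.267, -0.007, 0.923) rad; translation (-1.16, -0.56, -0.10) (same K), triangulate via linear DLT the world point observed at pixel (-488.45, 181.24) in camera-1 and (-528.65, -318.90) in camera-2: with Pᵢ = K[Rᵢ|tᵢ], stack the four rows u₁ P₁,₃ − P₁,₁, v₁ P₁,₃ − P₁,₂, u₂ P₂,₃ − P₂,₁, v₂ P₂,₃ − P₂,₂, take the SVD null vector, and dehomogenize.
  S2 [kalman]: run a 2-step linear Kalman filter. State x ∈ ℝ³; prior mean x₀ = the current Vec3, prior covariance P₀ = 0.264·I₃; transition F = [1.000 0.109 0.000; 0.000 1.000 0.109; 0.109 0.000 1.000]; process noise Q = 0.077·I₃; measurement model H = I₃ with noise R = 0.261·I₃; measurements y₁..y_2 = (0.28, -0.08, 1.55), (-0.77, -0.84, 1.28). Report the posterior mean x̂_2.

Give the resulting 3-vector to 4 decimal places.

source (fourbar_fk): coupler pose = R=[0.8869 -0.4619 0.0000; 0.4619 0.8869 0.0000; 0.0000 0.0000 1.0000], t=(-0.5796, 0.3744, 0.0000)
after S1 (triangulate): (-1.0036, -0.0919, 0.7319)
after S2 (kf_track): (-0.5178, -0.3335, 1.1732)

result = (-0.5178, -0.3335, 1.1732)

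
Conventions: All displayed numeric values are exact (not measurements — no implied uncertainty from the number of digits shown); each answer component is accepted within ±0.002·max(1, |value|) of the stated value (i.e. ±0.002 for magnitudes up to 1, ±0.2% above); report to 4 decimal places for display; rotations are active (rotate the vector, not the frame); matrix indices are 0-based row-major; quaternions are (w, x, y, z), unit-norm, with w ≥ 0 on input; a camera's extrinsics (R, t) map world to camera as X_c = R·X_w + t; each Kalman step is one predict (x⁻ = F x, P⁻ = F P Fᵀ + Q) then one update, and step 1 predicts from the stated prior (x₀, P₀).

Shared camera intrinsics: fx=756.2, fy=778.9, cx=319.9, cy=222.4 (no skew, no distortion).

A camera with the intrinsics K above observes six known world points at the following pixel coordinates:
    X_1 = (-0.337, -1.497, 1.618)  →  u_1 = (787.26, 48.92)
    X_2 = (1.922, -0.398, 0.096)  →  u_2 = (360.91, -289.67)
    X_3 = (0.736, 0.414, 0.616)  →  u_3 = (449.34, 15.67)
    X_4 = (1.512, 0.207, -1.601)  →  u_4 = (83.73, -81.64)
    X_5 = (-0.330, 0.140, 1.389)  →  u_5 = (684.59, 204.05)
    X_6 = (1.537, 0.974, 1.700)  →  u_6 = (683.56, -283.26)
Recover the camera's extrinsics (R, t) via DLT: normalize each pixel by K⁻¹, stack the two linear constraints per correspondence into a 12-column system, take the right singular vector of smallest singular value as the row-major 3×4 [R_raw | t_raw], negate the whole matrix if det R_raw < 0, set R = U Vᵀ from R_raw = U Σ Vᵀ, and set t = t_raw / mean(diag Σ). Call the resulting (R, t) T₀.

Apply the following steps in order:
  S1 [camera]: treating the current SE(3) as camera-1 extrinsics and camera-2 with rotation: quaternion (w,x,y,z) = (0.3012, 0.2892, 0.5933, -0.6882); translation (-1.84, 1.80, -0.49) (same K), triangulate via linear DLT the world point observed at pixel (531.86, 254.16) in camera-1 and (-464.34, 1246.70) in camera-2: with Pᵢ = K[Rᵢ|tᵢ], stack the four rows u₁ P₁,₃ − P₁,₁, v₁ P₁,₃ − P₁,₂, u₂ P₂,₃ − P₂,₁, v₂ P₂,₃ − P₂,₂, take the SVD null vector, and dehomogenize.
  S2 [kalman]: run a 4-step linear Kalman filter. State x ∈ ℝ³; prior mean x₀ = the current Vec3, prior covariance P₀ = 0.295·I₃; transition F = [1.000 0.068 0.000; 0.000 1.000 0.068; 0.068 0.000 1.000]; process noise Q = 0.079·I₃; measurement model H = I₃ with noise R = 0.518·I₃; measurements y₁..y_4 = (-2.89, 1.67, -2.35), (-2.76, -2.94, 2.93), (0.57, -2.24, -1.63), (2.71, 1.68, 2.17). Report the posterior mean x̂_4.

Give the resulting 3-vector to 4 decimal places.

source (pnp_recover): camera pose = R=[-0.3091 -0.5215 0.7953; -0.8359 0.5478 0.0343; -0.4535 -0.6542 -0.6053], t=(0.5000, -0.4800, 4.1700)
after S1 (triangulate): (-1.7266, -1.3158, -0.0936)
after S2 (kf_track): (-0.0626, -0.3188, 0.4678)

result = (-0.0626, -0.3188, 0.4678)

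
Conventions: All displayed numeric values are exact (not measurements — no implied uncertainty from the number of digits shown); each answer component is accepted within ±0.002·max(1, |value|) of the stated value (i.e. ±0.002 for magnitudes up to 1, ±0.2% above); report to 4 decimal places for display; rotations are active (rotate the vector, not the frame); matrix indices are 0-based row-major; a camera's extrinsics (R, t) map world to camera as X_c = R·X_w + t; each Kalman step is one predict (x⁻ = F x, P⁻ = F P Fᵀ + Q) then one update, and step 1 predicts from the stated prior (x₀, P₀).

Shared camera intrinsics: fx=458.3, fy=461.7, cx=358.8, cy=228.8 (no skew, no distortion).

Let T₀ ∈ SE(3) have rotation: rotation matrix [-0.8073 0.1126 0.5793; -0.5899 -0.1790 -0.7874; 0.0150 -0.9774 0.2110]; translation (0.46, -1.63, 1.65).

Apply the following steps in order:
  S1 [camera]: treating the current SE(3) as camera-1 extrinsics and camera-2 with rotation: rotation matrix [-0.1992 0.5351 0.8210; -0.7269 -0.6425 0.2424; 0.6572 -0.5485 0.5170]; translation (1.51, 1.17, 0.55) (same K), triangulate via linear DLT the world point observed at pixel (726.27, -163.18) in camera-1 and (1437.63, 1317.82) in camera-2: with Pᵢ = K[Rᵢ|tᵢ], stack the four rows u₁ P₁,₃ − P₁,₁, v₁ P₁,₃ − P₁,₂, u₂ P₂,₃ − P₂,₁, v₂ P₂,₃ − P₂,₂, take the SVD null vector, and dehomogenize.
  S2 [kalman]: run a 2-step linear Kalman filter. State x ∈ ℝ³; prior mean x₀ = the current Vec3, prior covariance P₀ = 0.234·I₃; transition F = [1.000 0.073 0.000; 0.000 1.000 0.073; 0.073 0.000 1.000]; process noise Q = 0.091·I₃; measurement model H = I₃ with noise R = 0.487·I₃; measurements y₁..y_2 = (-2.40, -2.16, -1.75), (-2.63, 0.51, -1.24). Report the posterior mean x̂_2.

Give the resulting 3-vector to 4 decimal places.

result = (-2.0515, -0.6291, -0.3847)

after S1 (triangulate): (-0.9633, -0.6785, 1.6626)
after S2 (kf_track): (-2.0515, -0.6291, -0.3847)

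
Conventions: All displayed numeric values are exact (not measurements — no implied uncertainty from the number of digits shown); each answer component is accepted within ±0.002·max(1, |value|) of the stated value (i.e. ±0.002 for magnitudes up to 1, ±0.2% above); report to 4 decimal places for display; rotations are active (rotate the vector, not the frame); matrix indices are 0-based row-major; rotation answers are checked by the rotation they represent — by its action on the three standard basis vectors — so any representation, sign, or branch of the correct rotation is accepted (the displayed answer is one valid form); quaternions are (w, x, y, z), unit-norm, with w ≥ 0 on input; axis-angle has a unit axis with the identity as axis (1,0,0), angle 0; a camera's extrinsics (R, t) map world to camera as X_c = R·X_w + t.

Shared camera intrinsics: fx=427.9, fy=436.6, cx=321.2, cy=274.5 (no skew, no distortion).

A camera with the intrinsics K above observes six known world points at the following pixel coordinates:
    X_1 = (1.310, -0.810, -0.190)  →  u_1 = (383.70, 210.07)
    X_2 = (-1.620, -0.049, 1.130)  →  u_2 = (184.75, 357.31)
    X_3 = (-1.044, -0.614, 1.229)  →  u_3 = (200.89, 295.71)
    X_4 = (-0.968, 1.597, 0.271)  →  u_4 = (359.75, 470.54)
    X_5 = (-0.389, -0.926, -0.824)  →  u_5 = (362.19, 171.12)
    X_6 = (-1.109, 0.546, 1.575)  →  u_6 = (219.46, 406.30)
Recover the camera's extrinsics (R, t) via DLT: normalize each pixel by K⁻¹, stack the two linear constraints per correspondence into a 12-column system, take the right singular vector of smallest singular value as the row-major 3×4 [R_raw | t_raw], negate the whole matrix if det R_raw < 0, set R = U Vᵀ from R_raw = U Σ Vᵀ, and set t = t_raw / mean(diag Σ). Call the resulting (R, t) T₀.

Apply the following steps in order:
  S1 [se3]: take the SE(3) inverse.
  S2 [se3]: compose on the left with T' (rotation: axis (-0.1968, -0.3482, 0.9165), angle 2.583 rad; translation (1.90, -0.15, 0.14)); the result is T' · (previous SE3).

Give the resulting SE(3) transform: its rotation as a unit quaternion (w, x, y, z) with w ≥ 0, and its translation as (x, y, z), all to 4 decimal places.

source (pnp_recover): camera pose = R=[0.5220 0.4250 -0.7395; -0.1469 0.8988 0.4129; 0.8402 -0.1069 0.5316], t=(0.3900, 0.1199, 4.8700)
after S1 (invert_se3): R=[0.5220 -0.1469 0.8402; 0.4250 0.8988 -0.1069; -0.7395 0.4129 0.5316], t=(-4.2778, 0.2472, -2.3499)
after S2 (compose_se3): R=[-0.1749 -0.4227 -0.8892; 0.4135 -0.8512 0.3233; -0.8935 -0.3112 0.3237], t=(6.3495, -1.7834, -1.0504)

rotation (quat) = (0.2727, -0.5815, 0.0039, 0.7664), translation = (6.3495, -1.7834, -1.0504)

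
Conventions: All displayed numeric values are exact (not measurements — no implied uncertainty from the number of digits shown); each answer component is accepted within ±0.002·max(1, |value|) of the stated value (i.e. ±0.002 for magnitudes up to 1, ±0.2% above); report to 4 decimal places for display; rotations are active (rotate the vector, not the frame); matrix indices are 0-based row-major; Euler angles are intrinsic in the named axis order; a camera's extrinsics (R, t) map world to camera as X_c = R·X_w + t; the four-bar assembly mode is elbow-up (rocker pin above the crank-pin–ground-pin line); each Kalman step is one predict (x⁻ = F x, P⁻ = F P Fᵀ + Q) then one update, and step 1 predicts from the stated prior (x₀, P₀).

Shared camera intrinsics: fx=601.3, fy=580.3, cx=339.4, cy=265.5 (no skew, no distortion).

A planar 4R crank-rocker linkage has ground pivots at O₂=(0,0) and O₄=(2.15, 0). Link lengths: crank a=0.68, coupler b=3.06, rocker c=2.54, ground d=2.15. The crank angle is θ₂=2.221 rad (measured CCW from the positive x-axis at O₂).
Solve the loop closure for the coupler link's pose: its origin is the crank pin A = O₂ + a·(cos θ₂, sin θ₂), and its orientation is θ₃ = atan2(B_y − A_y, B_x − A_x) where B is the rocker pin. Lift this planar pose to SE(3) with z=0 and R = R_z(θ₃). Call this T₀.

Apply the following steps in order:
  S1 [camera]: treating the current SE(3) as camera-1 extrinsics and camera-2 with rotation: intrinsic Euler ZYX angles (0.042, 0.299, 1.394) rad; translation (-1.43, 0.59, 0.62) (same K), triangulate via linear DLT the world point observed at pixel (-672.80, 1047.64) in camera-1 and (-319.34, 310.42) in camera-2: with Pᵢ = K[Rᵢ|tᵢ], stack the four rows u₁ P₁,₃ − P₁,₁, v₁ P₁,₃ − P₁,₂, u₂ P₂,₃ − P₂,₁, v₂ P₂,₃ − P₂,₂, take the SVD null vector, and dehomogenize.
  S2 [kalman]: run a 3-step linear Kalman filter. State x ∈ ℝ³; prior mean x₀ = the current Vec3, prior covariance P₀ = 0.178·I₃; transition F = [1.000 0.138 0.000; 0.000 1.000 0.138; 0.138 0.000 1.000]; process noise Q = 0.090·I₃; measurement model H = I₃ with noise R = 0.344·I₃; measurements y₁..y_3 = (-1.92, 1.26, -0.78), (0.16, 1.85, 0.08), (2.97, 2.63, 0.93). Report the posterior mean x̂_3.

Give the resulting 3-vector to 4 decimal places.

source (fourbar_fk): coupler pose = R=[0.7603 -0.6496 0.0000; 0.6496 0.7603 0.0000; 0.0000 0.0000 1.0000], t=(-0.4116, 0.5413, 0.0000)
after S1 (triangulate): (-0.2790, 0.5806, 0.5946)
after S2 (kf_track): (1.1448, 1.9633, 0.4666)

result = (1.1448, 1.9633, 0.4666)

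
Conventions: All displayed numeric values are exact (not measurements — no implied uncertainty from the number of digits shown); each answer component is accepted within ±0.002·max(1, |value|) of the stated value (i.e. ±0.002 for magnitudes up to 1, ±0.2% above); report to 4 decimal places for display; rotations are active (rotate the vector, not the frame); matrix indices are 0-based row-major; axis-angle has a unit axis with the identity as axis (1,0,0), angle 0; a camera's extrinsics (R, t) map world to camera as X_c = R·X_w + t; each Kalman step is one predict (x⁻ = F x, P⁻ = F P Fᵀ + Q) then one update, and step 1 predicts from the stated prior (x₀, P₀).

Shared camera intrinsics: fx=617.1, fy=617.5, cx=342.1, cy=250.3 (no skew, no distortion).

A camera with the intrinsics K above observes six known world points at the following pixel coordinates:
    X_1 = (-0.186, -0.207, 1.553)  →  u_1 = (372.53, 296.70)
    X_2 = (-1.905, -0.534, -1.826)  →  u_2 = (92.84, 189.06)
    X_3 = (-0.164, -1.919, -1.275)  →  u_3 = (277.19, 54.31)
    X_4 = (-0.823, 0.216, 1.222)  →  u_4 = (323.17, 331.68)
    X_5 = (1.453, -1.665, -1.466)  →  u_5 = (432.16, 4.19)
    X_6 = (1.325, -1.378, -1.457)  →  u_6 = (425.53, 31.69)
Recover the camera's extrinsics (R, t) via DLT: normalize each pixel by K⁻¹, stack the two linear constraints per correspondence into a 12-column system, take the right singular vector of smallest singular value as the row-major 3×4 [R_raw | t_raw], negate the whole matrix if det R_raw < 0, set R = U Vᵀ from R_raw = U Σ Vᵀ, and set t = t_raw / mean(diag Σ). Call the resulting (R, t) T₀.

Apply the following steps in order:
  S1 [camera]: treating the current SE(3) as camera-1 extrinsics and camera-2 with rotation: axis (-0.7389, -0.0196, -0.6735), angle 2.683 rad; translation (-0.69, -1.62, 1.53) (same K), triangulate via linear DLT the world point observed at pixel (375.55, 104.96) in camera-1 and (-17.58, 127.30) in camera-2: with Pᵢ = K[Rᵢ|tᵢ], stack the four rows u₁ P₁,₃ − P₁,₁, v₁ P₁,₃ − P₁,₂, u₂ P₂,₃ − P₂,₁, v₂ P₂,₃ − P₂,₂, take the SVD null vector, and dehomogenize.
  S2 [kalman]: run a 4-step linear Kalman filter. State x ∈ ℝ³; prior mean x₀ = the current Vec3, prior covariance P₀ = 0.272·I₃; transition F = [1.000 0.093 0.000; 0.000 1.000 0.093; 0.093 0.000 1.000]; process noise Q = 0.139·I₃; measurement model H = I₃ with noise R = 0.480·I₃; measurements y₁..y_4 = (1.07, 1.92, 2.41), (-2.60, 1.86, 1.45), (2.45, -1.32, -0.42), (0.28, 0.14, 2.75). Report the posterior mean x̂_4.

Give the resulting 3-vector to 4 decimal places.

result = (0.5435, 0.1334, 1.4633)

source (pnp_recover): camera pose = R=[0.9441 0.1518 0.2925; -0.2632 0.8814 0.3923; -0.1982 -0.4473 0.8721], t=(0.1501, 0.1297, 6.5835)
after S1 (triangulate): (0.6194, -1.5839, -0.4319)
after S2 (kf_track): (0.5435, 0.1334, 1.4633)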